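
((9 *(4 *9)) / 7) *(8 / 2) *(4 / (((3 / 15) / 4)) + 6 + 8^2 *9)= 122564.57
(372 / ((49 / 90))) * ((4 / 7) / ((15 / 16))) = 416.47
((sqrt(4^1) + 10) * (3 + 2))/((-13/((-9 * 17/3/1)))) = 3060/13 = 235.38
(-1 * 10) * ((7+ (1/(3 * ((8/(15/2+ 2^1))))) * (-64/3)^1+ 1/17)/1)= 2120/153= 13.86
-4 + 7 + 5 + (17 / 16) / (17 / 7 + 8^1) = 9463 / 1168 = 8.10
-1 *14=-14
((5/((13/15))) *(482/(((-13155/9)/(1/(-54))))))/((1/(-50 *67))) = -4036750/34203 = -118.02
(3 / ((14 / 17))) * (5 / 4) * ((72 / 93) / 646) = 45 / 8246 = 0.01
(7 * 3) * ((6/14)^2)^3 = 2187/16807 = 0.13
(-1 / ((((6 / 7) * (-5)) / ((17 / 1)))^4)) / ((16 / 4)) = -200533921 / 3240000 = -61.89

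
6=6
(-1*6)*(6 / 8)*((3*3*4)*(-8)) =1296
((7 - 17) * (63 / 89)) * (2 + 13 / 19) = -32130 / 1691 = -19.00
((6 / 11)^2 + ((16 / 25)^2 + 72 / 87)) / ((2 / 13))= 21877726 / 2193125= 9.98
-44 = -44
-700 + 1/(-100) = -70001/100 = -700.01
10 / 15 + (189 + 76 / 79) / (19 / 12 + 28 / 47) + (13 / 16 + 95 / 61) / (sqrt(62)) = 2313* sqrt(62) / 60512 + 25586026 / 291273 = 88.14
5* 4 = 20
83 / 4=20.75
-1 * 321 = -321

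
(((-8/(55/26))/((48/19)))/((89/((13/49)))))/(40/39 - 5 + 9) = -41743/47011580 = -0.00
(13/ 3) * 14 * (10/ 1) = 1820/ 3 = 606.67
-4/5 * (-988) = 3952/5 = 790.40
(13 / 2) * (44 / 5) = 286 / 5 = 57.20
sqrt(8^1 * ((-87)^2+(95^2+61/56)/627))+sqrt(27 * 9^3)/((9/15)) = 135 * sqrt(3)+sqrt(1073141489)/133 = 480.13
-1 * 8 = -8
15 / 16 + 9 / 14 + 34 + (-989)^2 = 109553537 / 112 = 978156.58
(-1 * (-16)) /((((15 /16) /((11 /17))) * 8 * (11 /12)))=128 /85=1.51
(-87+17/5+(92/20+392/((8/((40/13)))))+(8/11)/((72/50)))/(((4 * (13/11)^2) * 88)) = 93017/632736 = 0.15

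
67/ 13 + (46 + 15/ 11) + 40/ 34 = 130530/ 2431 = 53.69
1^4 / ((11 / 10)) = 10 / 11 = 0.91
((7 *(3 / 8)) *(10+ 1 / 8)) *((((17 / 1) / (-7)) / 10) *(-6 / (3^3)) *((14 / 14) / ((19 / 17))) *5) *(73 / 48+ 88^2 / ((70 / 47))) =22726983987 / 680960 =33374.92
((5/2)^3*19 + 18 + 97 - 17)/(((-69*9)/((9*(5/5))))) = -1053/184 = -5.72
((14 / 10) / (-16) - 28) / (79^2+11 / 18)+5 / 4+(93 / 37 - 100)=-16002616321 / 166276520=-96.24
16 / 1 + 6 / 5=86 / 5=17.20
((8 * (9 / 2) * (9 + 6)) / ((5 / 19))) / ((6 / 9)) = 3078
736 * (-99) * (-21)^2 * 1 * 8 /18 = -14281344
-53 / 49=-1.08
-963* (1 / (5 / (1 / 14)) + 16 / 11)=-1089153 / 770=-1414.48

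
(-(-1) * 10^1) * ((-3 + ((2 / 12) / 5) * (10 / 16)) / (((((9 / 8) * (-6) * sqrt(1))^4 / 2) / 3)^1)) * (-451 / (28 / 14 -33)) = -20637760 / 16474671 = -1.25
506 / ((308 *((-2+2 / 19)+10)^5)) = 56950277 / 1212639302336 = 0.00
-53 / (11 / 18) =-954 / 11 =-86.73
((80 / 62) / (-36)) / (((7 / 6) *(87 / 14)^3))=-7840 / 61240779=-0.00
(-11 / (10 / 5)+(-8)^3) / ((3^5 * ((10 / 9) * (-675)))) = 23 / 8100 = 0.00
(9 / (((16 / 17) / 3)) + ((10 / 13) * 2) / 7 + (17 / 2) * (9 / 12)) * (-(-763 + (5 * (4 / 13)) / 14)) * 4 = 107666.01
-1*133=-133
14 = 14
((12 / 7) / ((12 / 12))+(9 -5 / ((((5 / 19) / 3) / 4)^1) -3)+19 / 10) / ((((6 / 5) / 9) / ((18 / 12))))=-137583 / 56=-2456.84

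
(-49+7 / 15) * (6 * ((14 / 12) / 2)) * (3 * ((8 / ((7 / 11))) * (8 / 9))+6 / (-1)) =-210392 / 45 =-4675.38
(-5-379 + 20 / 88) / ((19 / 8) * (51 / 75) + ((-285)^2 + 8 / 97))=-81897100 / 17333777241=-0.00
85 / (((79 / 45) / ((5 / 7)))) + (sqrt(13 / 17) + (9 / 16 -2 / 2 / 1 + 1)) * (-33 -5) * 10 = -380 * sqrt(221) / 17 -396315 / 2212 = -511.47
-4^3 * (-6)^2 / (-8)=288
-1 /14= -0.07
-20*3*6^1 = -360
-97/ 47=-2.06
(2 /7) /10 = 1 /35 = 0.03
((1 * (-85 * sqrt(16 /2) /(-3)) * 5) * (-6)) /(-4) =425 * sqrt(2) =601.04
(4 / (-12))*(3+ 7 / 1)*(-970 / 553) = 9700 / 1659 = 5.85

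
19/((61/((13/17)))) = 247/1037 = 0.24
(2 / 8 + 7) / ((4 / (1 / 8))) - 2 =-227 / 128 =-1.77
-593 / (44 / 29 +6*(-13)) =7.75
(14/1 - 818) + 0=-804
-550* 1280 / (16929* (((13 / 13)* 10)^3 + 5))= -12800 / 309339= -0.04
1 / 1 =1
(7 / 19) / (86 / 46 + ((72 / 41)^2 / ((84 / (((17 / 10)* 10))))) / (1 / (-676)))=-0.00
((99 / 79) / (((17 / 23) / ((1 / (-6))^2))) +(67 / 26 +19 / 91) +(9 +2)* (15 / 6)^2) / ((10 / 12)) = 807540 / 9401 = 85.90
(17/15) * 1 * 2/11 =34/165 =0.21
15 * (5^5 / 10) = 9375 / 2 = 4687.50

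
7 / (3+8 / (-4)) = 7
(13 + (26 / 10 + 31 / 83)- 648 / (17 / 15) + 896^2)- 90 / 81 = 802259.10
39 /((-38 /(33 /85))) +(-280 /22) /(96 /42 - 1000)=-5981693 /15508845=-0.39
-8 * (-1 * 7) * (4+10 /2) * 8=4032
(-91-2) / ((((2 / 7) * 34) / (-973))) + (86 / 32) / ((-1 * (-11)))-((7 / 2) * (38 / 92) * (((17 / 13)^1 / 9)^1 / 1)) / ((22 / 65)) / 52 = 13636670531 / 1463904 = 9315.28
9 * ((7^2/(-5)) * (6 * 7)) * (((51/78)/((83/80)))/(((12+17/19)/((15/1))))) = -2930256/1079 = -2715.71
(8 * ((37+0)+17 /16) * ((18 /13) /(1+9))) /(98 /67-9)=-367227 /65650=-5.59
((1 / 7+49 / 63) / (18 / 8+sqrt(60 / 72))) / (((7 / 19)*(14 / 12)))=2736 / 2401-608*sqrt(30) / 7203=0.68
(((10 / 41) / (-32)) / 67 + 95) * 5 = 20877175 / 43952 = 475.00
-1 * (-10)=10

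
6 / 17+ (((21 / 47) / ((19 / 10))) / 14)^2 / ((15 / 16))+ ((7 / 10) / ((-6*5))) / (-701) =1007174068631 / 2850959919900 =0.35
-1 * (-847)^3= 607645423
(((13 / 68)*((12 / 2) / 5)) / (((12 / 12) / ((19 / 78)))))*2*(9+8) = 19 / 10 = 1.90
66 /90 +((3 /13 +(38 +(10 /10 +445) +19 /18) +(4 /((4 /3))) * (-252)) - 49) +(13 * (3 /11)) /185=-151886123 /476190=-318.96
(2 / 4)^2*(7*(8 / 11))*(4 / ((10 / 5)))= 28 / 11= 2.55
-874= -874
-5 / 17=-0.29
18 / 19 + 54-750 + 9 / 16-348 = -316917 / 304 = -1042.49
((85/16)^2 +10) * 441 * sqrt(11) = 4315185 * sqrt(11)/256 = 55905.66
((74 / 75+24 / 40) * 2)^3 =13481272 / 421875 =31.96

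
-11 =-11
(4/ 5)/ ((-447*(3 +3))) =-2/ 6705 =-0.00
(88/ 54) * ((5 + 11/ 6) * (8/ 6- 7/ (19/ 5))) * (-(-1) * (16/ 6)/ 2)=-104632/ 13851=-7.55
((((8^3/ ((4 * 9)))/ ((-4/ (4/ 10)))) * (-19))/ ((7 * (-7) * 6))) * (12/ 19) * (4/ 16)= -32/ 2205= -0.01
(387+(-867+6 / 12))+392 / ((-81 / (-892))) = 621649 / 162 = 3837.34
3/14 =0.21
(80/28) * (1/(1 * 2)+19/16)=4.82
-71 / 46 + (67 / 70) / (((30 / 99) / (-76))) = -1944839 / 8050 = -241.59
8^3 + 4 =516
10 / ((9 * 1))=10 / 9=1.11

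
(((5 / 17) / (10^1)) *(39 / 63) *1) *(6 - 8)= -13 / 357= -0.04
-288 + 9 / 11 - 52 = -3731 / 11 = -339.18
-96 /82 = -48 /41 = -1.17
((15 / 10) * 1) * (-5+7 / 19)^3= -1022208 / 6859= -149.03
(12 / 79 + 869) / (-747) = -68663 / 59013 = -1.16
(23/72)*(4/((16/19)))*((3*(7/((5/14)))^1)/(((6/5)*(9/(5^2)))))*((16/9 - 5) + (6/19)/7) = -15307075/23328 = -656.17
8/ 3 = 2.67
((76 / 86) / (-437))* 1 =-2 / 989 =-0.00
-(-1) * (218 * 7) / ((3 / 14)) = 7121.33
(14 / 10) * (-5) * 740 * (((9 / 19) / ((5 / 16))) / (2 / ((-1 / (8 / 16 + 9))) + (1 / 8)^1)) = 1193472 / 2869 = 415.99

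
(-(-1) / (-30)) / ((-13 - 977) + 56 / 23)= 23 / 681420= 0.00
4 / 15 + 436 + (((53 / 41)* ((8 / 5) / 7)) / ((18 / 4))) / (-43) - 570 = -133.73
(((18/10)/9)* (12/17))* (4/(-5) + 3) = 132/425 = 0.31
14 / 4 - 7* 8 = -105 / 2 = -52.50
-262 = -262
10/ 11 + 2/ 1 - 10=-78/ 11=-7.09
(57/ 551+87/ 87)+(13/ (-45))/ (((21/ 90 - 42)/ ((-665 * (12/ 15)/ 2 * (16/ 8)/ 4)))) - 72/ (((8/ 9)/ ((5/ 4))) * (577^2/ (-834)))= 4533068269/ 10369406634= 0.44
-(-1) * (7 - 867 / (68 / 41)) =-2063 / 4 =-515.75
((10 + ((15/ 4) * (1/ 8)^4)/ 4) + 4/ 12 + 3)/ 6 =2621485/ 1179648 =2.22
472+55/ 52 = 24599/ 52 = 473.06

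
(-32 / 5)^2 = 1024 / 25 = 40.96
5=5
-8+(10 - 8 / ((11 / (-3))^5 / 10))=2.12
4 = 4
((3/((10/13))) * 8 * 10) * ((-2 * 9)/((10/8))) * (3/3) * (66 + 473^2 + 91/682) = -1714320852192/1705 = -1005466775.48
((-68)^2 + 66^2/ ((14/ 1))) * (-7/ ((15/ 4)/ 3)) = -138184/ 5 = -27636.80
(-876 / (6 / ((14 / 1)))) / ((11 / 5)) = -10220 / 11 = -929.09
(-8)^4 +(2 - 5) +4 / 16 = 16373 / 4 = 4093.25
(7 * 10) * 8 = 560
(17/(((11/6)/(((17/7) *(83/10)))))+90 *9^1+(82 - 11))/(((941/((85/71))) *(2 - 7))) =-6989482/25722235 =-0.27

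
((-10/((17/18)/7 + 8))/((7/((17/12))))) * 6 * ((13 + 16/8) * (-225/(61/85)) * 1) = 17556750/2501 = 7019.89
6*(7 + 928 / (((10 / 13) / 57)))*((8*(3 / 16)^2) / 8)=9284193 / 640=14506.55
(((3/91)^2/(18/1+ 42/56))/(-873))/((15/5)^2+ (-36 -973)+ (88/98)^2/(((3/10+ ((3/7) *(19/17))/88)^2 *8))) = 85258683/1282699628900316250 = 0.00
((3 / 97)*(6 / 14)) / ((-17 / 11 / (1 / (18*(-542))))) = 11 / 12512612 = 0.00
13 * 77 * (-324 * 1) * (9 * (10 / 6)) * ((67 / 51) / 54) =-2012010 / 17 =-118353.53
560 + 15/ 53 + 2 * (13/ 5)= 565.48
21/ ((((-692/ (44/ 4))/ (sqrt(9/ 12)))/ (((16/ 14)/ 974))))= -33*sqrt(3)/ 168502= -0.00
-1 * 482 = -482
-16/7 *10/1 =-160/7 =-22.86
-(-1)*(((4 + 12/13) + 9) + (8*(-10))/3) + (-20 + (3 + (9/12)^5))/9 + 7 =-911273/119808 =-7.61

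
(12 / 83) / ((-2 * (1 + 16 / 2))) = -2 / 249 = -0.01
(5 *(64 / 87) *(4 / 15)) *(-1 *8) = -2048 / 261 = -7.85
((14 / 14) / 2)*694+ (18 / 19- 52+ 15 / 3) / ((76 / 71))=438943 / 1444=303.98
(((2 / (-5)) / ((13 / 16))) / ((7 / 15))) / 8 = -12 / 91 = -0.13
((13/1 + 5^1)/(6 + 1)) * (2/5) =36/35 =1.03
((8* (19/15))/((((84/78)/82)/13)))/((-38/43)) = -1191788/105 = -11350.36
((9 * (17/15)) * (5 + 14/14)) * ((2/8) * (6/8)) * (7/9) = 357/40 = 8.92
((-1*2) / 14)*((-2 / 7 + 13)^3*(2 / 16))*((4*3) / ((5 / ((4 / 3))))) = -1409938 / 12005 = -117.45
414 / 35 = 11.83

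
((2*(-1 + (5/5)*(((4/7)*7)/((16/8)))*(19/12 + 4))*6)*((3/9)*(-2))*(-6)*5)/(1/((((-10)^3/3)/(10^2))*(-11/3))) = 268400/9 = 29822.22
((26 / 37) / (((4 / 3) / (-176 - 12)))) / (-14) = 1833 / 259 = 7.08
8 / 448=1 / 56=0.02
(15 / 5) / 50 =3 / 50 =0.06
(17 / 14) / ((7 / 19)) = 323 / 98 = 3.30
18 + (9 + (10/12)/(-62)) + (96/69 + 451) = 4101557/8556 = 479.38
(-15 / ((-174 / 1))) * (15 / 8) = 75 / 464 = 0.16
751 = 751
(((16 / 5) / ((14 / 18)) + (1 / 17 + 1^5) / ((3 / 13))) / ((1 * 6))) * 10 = 1726 / 119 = 14.50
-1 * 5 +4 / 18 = -43 / 9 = -4.78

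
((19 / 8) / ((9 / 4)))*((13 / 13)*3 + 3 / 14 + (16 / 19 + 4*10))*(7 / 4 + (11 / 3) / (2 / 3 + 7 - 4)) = 128909 / 1008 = 127.89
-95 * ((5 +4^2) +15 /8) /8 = -17385 /64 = -271.64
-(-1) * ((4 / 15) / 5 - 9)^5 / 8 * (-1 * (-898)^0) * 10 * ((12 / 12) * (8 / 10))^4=29347.85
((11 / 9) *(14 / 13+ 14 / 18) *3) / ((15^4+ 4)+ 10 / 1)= 2387 / 17774289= 0.00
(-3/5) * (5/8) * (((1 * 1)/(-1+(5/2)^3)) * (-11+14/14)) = 10/39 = 0.26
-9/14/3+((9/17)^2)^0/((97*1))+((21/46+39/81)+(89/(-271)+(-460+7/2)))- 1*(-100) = -81381518381/228539178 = -356.09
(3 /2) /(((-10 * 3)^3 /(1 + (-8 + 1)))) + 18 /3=18001 /3000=6.00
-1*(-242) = 242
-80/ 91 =-0.88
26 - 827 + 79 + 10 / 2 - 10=-727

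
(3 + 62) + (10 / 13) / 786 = 332090 / 5109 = 65.00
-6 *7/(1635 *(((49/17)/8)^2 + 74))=-258944/747252225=-0.00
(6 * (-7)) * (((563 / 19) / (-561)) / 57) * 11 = 7882 / 18411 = 0.43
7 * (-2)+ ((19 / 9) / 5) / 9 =-5651 / 405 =-13.95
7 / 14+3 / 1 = 3.50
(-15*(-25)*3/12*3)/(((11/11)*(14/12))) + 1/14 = 1688/7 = 241.14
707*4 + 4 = 2832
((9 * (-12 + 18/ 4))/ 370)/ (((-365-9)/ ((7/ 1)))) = 189/ 55352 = 0.00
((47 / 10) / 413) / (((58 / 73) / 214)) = 367117 / 119770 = 3.07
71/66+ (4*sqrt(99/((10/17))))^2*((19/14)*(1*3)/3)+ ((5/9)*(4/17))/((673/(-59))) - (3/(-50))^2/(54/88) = 36229526706713/9910766250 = 3655.57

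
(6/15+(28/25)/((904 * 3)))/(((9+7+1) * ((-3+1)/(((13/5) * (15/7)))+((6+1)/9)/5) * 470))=-264693/1074415300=-0.00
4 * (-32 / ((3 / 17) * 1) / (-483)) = 2176 / 1449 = 1.50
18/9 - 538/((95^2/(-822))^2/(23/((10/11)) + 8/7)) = -330734357846/2850771875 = -116.02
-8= -8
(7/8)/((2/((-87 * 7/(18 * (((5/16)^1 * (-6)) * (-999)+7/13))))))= -18473/2338332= -0.01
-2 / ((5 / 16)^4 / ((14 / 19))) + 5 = -1775633 / 11875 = -149.53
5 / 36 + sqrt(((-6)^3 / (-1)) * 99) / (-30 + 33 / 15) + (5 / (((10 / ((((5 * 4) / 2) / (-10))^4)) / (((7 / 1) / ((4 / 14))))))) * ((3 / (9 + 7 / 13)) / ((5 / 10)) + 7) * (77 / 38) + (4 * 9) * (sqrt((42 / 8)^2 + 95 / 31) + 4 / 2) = -90 * sqrt(66) / 139 + 9 * sqrt(470921) / 31 + 22180193 / 84816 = 455.48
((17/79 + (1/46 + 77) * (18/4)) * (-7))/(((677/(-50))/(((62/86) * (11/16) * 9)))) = 1353771116775/1692629984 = 799.80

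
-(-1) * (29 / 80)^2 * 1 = 841 / 6400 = 0.13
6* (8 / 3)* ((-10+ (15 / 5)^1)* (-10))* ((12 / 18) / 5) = 448 / 3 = 149.33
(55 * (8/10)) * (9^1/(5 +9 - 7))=56.57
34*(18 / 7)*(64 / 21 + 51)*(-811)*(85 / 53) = -15961209900 / 2597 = -6146018.44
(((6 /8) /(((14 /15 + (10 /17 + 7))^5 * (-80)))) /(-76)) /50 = 0.00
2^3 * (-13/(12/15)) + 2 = -128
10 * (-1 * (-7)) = 70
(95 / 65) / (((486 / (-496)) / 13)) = -4712 / 243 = -19.39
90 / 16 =45 / 8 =5.62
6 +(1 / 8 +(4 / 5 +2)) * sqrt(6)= 6 +117 * sqrt(6) / 40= 13.16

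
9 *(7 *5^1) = 315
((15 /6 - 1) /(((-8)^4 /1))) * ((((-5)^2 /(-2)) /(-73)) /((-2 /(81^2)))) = -0.21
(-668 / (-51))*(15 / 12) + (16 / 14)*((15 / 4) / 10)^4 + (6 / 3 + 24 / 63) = 18.78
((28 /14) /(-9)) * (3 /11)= -2 /33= -0.06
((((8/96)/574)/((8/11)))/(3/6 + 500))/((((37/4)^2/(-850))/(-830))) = 352750/107262519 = 0.00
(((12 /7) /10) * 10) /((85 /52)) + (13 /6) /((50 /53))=119431 /35700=3.35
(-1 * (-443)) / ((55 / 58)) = 467.16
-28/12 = -7/3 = -2.33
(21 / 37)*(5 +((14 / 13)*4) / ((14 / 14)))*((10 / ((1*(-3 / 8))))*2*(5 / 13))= -108.36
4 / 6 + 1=5 / 3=1.67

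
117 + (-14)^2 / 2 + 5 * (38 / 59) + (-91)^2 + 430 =526824 / 59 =8929.22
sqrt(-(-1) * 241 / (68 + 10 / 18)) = 3 * sqrt(148697) / 617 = 1.87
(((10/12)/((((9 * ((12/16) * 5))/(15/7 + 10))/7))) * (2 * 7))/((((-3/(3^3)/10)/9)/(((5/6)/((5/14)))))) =-166600/3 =-55533.33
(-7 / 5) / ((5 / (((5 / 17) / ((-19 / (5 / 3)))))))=7 / 969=0.01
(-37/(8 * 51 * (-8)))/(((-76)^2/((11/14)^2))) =4477/3695161344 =0.00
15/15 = 1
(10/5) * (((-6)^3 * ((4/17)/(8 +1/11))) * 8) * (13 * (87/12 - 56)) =96370560/1513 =63695.02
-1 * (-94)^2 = -8836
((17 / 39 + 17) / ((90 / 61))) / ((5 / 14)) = 58072 / 1755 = 33.09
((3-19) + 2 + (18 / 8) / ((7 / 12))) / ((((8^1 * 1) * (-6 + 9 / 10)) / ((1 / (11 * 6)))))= 355 / 94248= 0.00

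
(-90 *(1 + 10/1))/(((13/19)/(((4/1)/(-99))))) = 760/13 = 58.46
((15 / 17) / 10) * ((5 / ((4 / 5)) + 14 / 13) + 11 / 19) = 23433 / 33592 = 0.70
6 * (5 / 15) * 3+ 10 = 16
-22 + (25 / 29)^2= -17877 / 841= -21.26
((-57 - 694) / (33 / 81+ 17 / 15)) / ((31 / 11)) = -1115235 / 6448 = -172.96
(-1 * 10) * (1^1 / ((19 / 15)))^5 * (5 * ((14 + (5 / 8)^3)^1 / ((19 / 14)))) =-969171328125 / 6021872768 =-160.94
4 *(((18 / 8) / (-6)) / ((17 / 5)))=-15 / 34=-0.44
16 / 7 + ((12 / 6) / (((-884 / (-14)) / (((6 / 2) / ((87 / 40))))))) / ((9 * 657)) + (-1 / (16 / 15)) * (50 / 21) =113704931 / 2122199352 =0.05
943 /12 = 78.58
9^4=6561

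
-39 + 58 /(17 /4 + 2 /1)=-743 /25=-29.72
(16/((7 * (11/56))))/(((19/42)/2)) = 10752/209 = 51.44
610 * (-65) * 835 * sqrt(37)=-33107750 * sqrt(37)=-201386581.16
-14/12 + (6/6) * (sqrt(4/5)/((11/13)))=-7/6 + 26 * sqrt(5)/55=-0.11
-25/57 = -0.44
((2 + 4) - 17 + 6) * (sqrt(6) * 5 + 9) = -106.24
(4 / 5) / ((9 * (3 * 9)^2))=4 / 32805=0.00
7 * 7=49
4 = 4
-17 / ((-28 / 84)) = 51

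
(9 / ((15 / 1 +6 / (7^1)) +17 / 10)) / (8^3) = 315 / 314624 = 0.00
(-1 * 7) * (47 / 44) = -7.48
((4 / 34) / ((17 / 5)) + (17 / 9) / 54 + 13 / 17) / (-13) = -117179 / 1825902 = -0.06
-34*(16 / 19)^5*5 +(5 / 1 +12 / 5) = -799673937 / 12380495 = -64.59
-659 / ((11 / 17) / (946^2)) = -911431268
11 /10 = 1.10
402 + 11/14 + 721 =15733/14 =1123.79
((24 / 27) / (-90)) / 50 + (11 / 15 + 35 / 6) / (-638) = -135527 / 12919500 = -0.01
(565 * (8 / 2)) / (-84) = -565 / 21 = -26.90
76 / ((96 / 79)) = 1501 / 24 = 62.54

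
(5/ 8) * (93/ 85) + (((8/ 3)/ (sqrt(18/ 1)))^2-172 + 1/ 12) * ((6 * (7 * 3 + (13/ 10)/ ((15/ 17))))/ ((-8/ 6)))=3184847461/ 183600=17346.66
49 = 49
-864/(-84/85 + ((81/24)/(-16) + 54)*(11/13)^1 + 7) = -122204160/7287779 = -16.77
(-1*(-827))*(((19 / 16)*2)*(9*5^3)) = 17677125 / 8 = 2209640.62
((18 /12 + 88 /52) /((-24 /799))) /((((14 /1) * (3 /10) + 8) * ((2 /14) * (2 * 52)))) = -2321095 /3958656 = -0.59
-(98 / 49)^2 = -4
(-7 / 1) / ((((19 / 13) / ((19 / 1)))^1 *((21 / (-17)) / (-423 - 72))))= -36465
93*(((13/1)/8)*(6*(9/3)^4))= 73446.75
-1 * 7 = -7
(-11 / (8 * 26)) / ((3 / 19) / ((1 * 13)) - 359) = 209 / 1418720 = 0.00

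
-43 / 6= -7.17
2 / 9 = 0.22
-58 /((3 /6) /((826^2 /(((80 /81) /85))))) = -6811331877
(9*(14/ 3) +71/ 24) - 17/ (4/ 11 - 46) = 273073/ 6024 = 45.33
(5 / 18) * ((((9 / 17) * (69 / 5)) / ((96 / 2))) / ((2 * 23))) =1 / 1088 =0.00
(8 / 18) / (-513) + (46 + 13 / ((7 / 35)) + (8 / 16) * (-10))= 106.00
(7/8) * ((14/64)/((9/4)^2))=49/1296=0.04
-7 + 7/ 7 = -6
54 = 54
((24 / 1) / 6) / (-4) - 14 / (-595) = -83 / 85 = -0.98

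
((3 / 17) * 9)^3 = 19683 / 4913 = 4.01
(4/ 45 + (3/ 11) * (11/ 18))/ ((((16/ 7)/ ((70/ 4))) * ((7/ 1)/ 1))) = 161/ 576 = 0.28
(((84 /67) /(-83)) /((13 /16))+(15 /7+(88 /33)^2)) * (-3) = -42062147 /1518153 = -27.71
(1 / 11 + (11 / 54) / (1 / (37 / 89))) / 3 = 0.06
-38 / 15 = -2.53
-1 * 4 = -4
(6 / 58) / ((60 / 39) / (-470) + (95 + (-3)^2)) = 1833 / 1842718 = 0.00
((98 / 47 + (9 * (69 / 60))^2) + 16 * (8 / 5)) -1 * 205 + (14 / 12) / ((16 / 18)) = -647471 / 9400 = -68.88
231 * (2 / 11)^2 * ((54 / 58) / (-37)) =-2268 / 11803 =-0.19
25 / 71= 0.35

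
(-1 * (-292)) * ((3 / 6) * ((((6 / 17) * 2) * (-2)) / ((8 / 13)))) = -334.94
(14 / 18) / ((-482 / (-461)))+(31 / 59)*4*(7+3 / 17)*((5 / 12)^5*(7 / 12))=77084932841 / 90222626304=0.85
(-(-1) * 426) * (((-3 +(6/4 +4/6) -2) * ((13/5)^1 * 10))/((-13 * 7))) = 344.86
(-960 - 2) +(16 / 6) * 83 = -2222 / 3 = -740.67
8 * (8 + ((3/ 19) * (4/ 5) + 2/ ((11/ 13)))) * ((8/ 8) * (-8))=-701568/ 1045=-671.36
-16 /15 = -1.07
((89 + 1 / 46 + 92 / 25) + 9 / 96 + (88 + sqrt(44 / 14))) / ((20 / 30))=3 *sqrt(154) / 14 + 9979911 / 36800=273.85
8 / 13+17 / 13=25 / 13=1.92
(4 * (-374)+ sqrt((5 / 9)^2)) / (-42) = 13459 / 378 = 35.61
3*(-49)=-147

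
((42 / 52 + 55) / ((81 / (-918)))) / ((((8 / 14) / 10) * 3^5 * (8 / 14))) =-6043415 / 75816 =-79.71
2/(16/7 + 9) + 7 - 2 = 409/79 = 5.18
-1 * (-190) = 190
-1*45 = -45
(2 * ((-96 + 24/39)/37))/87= -2480/41847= -0.06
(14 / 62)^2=49 / 961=0.05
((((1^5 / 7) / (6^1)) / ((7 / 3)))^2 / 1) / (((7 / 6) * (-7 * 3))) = -1 / 235298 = -0.00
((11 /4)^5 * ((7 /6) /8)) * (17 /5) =19165069 /245760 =77.98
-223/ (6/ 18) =-669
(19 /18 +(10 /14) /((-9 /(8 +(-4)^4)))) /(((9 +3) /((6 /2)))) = -2507 /504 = -4.97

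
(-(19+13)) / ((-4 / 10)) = 80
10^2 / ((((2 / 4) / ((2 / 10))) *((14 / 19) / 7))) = 380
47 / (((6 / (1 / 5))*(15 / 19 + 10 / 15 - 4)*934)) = -893 / 1354300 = -0.00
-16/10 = -8/5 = -1.60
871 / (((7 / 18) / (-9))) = -141102 / 7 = -20157.43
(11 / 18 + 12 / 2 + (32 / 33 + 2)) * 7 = 13279 / 198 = 67.07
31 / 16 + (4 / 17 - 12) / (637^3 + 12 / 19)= 2588108648613 / 1335798043568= 1.94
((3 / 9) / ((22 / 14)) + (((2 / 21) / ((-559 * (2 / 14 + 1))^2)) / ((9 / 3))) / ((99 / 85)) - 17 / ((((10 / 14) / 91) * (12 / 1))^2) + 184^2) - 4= 7113329466411301 / 222736456800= 31936.08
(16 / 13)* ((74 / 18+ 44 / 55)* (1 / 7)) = 272 / 315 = 0.86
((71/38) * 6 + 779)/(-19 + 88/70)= -525490/11799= -44.54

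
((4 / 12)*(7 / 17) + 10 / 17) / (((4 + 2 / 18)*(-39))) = -1 / 221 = -0.00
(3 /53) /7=3 /371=0.01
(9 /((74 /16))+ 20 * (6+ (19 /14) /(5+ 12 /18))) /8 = 279009 /17612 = 15.84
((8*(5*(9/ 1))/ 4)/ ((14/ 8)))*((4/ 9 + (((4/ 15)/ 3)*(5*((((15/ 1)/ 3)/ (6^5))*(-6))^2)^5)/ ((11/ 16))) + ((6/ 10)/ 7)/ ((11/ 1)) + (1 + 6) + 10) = 12630611402389973227349443215164123/ 14072421008665571606572535119872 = 897.54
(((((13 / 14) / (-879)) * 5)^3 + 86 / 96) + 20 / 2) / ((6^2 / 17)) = 690383009777119 / 134178591500352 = 5.15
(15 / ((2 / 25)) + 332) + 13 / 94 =24423 / 47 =519.64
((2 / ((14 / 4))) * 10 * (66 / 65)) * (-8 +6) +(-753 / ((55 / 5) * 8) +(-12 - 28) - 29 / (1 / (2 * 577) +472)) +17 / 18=-258563816519 / 4361869512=-59.28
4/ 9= 0.44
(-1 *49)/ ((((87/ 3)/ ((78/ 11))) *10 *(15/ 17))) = -10829/ 7975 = -1.36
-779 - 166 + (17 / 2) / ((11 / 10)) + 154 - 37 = -9023 / 11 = -820.27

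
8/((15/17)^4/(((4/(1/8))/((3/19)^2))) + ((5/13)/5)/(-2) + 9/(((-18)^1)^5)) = -41146818427728/195416888749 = -210.56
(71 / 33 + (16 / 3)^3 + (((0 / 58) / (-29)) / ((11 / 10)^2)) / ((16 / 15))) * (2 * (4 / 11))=365560 / 3267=111.89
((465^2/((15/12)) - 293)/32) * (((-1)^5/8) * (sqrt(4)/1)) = -172687/128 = -1349.12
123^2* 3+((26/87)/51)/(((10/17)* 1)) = 59230048/1305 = 45387.01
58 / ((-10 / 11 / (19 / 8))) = -6061 / 40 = -151.52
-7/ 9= -0.78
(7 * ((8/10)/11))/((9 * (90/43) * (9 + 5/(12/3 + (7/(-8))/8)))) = 49966/19015425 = 0.00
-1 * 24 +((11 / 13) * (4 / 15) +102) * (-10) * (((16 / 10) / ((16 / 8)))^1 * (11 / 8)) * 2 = -443228 / 195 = -2272.96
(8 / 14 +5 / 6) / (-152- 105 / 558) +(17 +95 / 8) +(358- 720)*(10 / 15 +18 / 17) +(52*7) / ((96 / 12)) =-44485791179 / 80844792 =-550.26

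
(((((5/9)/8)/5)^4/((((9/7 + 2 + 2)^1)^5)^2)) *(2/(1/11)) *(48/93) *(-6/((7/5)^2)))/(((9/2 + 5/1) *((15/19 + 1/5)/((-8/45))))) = 0.00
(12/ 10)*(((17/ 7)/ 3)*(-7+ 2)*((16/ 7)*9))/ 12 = -408/ 49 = -8.33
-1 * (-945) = 945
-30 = -30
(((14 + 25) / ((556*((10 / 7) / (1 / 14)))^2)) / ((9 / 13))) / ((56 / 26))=2197 / 10386969600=0.00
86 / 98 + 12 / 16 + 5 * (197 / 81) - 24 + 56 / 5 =78431 / 79380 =0.99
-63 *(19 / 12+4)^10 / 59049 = -12759864631862330143 / 406239826673664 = -31409.68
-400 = -400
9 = 9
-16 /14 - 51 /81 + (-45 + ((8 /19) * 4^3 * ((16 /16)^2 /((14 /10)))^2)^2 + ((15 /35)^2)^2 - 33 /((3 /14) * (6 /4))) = 39.62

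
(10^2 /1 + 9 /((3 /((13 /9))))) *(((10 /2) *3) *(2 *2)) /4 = 1565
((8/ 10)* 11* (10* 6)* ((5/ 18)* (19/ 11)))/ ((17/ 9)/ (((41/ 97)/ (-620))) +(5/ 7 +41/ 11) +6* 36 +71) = -7197960/ 70442531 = -0.10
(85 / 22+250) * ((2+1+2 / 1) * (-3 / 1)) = -83775 / 22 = -3807.95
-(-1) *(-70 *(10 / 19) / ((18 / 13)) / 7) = -650 / 171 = -3.80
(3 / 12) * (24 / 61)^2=144 / 3721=0.04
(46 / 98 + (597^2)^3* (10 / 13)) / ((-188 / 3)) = -555732812559647.25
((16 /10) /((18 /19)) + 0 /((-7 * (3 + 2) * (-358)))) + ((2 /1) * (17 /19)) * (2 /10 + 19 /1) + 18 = 54.05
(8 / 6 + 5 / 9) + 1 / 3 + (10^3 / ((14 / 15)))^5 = 213574218750000336140 / 151263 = 1411939593621707.46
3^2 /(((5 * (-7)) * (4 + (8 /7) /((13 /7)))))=-39 /700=-0.06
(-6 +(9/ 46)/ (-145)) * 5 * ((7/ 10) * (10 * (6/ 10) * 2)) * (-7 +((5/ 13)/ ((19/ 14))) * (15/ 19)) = 26732206809/ 15651155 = 1708.00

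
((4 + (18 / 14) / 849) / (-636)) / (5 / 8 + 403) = -15854 / 1017067191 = -0.00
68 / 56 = 17 / 14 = 1.21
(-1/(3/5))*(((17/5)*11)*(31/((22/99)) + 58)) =-73865/6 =-12310.83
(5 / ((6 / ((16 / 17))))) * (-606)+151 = -5513 / 17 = -324.29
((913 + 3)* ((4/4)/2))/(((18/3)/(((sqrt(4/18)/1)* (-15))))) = -1145* sqrt(2)/3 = -539.76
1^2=1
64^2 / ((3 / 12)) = 16384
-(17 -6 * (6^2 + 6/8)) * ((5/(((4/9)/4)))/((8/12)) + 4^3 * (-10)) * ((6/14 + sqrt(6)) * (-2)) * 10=6990225/7 + 2330075 * sqrt(6)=6706098.38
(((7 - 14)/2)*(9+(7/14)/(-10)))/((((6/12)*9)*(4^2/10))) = -1253/288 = -4.35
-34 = -34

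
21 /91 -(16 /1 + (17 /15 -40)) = 23.10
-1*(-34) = 34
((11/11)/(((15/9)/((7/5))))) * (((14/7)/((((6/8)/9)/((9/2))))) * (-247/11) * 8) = -4481568/275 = -16296.61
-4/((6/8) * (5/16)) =-256/15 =-17.07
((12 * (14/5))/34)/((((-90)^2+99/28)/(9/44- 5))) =-0.00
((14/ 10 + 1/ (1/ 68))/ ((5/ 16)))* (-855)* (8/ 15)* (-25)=2531712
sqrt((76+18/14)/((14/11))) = sqrt(11902)/14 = 7.79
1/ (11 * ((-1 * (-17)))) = 1/ 187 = 0.01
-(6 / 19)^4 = -1296 / 130321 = -0.01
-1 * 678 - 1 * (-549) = -129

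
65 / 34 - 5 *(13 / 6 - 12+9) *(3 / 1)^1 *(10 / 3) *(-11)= -456.42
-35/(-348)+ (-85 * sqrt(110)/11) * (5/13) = 35/348 -425 * sqrt(110)/143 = -31.07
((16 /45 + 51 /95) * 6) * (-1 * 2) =-3052 /285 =-10.71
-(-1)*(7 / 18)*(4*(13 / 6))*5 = 455 / 27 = 16.85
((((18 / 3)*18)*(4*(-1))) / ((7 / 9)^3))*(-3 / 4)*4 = 944784 / 343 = 2754.47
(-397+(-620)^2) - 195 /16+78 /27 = 383993.70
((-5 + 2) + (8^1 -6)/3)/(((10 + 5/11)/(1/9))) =-77/3105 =-0.02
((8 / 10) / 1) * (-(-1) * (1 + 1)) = 1.60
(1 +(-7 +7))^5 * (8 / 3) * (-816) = -2176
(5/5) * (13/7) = 13/7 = 1.86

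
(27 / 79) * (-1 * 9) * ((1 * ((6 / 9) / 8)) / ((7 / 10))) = -405 / 1106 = -0.37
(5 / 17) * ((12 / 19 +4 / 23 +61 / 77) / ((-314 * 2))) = -268805 / 359236724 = -0.00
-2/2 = -1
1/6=0.17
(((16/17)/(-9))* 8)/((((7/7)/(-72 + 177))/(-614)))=2750720/51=53935.69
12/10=6/5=1.20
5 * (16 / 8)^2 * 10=200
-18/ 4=-9/ 2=-4.50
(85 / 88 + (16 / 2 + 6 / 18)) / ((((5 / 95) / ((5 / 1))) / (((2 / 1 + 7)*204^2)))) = 3639709350 / 11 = 330882668.18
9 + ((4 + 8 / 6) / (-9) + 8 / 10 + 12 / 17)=22751 / 2295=9.91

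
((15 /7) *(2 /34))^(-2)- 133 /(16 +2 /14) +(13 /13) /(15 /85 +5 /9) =159650441 /2847600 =56.06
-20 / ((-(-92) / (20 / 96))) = -25 / 552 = -0.05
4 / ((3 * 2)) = 2 / 3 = 0.67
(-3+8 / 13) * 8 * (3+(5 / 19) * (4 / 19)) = -273544 / 4693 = -58.29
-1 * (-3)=3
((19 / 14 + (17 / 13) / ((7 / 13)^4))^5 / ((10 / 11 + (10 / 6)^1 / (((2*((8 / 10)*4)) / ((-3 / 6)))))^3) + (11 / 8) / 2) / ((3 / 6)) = 133144453094420284405844848860979 / 22732043640713767819834312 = 5857126.41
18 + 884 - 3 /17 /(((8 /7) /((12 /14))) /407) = 57673 /68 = 848.13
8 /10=4 /5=0.80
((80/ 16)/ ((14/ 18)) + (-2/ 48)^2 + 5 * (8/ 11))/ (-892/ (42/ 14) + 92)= -446477/ 9106944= -0.05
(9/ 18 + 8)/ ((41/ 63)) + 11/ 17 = 19109/ 1394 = 13.71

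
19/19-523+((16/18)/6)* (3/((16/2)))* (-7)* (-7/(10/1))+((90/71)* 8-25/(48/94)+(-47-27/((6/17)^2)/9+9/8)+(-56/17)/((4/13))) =-34827293/54315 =-641.21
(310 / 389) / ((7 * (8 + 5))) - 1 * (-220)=7788090 / 35399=220.01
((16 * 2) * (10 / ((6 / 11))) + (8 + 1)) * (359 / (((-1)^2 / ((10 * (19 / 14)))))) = 2902173.10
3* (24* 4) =288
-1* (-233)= 233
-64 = -64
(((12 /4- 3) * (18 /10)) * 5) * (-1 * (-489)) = 0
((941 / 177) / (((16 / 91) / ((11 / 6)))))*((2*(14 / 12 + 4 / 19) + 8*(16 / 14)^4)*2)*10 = 1510290033395 / 83052648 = 18184.73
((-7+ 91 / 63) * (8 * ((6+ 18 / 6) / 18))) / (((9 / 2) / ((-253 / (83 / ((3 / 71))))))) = 101200 / 159111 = 0.64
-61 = -61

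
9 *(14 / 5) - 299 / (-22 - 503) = 13529 / 525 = 25.77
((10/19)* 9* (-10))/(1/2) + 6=-1686/19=-88.74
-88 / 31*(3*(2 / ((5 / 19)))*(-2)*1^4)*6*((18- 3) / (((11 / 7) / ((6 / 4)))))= 344736 / 31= 11120.52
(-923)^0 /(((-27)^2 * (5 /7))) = 7 /3645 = 0.00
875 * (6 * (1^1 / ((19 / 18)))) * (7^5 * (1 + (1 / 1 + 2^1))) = 6353046000 / 19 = 334370842.11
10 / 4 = 5 / 2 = 2.50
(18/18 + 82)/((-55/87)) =-7221/55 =-131.29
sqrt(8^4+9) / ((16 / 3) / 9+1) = 27 * sqrt(4105) / 43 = 40.23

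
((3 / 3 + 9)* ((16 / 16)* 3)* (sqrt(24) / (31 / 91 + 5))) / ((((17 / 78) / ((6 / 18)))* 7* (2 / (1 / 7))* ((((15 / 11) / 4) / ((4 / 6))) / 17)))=29744* sqrt(6) / 5103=14.28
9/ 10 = 0.90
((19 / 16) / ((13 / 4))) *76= 361 / 13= 27.77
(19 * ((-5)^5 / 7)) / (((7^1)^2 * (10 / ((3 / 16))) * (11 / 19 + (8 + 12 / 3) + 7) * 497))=-225625 / 676428928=-0.00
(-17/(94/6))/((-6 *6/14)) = 119/282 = 0.42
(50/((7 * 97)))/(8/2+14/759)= 759/41419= 0.02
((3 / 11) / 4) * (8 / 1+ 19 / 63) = 523 / 924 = 0.57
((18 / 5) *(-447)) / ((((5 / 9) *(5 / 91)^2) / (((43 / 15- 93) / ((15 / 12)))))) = 1080987695424 / 15625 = 69183212.51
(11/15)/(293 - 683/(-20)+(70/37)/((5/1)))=1628/727113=0.00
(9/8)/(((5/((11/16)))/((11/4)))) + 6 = 16449/2560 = 6.43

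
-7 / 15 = -0.47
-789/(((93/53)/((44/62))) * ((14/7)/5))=-766645/961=-797.76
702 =702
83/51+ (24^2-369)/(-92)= -127/204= -0.62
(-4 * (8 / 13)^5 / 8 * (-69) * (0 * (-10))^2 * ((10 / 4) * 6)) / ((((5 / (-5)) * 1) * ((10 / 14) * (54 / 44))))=0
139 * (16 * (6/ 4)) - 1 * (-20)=3356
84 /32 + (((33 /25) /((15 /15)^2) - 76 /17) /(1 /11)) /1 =-32.03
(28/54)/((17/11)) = 0.34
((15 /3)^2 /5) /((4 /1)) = 5 /4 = 1.25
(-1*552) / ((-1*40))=69 / 5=13.80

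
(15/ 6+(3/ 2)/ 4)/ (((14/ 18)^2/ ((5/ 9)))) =1035/ 392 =2.64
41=41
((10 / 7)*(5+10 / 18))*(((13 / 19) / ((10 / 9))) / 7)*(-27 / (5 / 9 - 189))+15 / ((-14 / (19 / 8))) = -964995 / 394744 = -2.44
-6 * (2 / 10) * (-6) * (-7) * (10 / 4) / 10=-63 / 5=-12.60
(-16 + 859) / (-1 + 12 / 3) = 281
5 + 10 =15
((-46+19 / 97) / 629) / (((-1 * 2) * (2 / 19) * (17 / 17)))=84417 / 244052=0.35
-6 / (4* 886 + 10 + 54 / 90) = -30 / 17773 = -0.00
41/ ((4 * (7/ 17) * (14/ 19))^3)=22.94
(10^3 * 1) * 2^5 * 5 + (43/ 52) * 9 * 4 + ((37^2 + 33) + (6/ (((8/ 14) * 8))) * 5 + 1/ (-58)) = 973795913/ 6032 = 161438.31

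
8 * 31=248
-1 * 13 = -13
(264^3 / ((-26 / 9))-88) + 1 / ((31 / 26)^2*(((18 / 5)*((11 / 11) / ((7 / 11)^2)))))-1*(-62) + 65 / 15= -86651689294397 / 13604877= -6369163.74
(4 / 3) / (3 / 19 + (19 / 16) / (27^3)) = 7978176 / 945145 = 8.44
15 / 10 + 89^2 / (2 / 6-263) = -22581 / 788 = -28.66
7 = 7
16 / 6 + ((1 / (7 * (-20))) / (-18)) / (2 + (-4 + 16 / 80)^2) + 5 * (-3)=-2554771 / 207144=-12.33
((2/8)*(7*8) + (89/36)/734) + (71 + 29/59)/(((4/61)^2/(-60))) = -1555213356545/1559016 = -997560.87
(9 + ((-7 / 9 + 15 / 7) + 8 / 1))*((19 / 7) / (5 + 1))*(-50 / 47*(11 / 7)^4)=-8046327575 / 149296581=-53.89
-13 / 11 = -1.18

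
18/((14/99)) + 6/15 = 4469/35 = 127.69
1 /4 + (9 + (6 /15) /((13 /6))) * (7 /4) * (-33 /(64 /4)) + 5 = -27.90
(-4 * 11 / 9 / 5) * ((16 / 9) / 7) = -704 / 2835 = -0.25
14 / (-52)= -7 / 26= -0.27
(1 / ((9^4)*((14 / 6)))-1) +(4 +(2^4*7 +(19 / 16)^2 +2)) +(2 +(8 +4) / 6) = 479738389 / 3919104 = 122.41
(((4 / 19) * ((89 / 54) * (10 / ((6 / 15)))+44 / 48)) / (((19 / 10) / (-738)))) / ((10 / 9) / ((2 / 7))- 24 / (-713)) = -7978855020 / 9086731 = -878.08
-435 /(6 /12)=-870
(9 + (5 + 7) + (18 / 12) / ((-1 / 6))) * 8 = 96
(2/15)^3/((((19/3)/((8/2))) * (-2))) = -16/21375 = -0.00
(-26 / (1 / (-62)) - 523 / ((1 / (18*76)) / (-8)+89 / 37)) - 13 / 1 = 1345615077 / 973979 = 1381.56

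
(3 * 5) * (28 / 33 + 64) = 10700 / 11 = 972.73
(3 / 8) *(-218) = -327 / 4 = -81.75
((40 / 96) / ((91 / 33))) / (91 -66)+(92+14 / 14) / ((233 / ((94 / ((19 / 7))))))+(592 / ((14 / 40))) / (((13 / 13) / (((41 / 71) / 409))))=3794328131103 / 233971288460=16.22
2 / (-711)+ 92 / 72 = 1813 / 1422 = 1.27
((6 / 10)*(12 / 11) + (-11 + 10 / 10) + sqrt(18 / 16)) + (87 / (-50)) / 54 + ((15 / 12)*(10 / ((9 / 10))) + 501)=3*sqrt(2) / 4 + 1668187 / 3300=506.57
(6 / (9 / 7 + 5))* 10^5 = 1050000 / 11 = 95454.55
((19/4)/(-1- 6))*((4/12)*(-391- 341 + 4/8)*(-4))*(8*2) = -31768/3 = -10589.33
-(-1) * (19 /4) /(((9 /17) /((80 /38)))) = 170 /9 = 18.89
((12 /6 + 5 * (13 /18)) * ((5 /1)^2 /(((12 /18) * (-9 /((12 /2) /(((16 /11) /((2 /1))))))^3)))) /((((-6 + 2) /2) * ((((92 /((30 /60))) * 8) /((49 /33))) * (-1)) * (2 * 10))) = -0.00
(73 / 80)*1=73 / 80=0.91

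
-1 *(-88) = 88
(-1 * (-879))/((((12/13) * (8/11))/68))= 712283/8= 89035.38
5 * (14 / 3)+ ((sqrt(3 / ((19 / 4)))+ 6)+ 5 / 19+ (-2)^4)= 2 * sqrt(57) / 19+ 2599 / 57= 46.39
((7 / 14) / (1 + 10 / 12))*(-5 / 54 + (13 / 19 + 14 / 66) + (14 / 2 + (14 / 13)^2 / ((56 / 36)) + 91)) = 189873767 / 6993558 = 27.15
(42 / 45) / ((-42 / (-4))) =4 / 45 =0.09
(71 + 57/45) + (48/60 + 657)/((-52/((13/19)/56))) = 4603637/63840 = 72.11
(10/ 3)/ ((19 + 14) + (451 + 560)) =5/ 1566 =0.00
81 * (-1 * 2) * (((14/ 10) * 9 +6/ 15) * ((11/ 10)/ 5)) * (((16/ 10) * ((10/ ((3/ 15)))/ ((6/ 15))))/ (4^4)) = -11583/ 32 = -361.97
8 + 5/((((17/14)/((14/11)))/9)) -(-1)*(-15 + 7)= 8820/187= 47.17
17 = 17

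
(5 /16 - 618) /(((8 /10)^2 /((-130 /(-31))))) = -16059875 /3968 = -4047.35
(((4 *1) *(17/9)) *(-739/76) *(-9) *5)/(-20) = -12563/76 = -165.30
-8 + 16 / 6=-5.33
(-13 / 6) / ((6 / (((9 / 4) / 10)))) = -13 / 160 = -0.08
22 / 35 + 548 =19202 / 35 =548.63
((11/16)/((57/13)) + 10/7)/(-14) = -10121/89376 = -0.11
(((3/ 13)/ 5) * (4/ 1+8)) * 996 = 35856/ 65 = 551.63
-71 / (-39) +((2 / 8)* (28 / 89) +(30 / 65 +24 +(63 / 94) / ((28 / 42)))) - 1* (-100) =83112443 / 652548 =127.37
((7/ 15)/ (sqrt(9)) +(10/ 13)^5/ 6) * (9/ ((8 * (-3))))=-3349051/ 44555160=-0.08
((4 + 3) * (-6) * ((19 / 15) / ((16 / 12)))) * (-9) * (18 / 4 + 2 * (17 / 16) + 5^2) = 908523 / 80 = 11356.54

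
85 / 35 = 17 / 7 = 2.43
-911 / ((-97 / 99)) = 90189 / 97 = 929.78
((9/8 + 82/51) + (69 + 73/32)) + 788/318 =76.49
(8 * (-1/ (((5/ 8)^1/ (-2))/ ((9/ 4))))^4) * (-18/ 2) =-120932352/ 625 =-193491.76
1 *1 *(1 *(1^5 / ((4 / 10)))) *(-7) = -35 / 2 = -17.50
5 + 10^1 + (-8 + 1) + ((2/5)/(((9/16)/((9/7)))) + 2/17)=5374/595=9.03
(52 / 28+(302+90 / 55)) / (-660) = -7841 / 16940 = -0.46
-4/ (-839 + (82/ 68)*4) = 68/ 14181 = 0.00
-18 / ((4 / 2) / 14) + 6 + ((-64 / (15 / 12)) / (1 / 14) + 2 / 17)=-836.68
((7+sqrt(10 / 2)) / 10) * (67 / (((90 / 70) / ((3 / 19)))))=469 * sqrt(5) / 570+3283 / 570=7.60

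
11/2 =5.50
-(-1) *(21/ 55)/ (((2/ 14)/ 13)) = 1911/ 55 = 34.75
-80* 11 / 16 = -55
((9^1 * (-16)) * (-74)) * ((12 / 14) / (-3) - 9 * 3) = -2035296 / 7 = -290756.57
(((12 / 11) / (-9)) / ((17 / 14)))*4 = -224 / 561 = -0.40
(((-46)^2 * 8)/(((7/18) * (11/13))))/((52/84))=914112/11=83101.09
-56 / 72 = -7 / 9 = -0.78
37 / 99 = 0.37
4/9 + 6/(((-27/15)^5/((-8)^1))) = 58748/19683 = 2.98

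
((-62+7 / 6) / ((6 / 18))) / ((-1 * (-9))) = -365 / 18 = -20.28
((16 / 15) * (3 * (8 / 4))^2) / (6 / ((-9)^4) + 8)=209952 / 43745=4.80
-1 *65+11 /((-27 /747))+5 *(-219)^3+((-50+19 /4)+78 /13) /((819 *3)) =-516143605225 /9828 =-52517664.35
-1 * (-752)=752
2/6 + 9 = 9.33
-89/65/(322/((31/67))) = -0.00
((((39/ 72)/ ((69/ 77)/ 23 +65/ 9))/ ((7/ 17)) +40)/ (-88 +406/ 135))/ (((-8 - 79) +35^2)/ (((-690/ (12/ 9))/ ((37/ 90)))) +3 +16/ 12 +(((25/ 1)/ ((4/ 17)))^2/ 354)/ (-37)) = -35297412636375/ 191687566175372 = -0.18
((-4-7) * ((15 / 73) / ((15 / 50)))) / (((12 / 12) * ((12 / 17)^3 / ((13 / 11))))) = -1596725 / 63072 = -25.32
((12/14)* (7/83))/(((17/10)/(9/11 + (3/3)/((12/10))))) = 1090/15521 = 0.07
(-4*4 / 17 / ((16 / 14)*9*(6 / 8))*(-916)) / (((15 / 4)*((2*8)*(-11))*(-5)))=12824 / 378675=0.03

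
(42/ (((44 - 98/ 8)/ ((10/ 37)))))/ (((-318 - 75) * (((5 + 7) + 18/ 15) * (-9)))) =1400/ 182823993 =0.00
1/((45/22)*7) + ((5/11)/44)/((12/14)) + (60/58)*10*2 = 183676159/8842680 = 20.77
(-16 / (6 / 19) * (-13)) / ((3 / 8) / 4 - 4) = -63232 / 375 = -168.62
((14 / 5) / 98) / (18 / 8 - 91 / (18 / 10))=-36 / 60865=-0.00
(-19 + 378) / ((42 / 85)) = 726.55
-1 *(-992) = 992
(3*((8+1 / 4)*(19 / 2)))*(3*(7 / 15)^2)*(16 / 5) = 61446 / 125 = 491.57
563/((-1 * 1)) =-563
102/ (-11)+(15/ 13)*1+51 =6132/ 143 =42.88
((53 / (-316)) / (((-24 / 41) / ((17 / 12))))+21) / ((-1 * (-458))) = 1948109 / 41681664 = 0.05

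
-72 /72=-1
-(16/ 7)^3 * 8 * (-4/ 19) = 131072/ 6517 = 20.11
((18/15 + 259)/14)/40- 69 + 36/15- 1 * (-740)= 1886821/2800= 673.86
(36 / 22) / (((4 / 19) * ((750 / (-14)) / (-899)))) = 358701 / 2750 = 130.44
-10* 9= -90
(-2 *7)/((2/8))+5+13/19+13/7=-6445/133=-48.46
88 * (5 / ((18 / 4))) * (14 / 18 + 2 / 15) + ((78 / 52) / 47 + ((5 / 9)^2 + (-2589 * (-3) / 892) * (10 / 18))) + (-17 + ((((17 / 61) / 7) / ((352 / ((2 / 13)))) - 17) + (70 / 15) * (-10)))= 11278188983981 / 829414521936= 13.60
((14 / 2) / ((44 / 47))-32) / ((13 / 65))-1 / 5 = -27019 / 220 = -122.81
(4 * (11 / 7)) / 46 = 22 / 161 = 0.14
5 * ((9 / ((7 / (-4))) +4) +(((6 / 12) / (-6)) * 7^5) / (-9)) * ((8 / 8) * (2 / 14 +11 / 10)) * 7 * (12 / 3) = 3386765 / 126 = 26879.09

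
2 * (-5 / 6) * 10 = -50 / 3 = -16.67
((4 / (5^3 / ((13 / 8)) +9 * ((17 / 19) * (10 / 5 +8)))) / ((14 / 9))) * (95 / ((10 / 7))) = 42237 / 38890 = 1.09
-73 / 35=-2.09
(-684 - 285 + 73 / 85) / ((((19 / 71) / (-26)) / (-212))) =-32205138784 / 1615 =-19941262.40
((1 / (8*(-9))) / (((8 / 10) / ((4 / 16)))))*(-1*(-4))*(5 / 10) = -5 / 576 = -0.01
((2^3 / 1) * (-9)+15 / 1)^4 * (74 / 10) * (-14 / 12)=-911334753 / 10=-91133475.30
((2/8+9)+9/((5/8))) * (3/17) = 1419/340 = 4.17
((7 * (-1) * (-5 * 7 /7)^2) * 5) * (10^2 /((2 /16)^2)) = -5600000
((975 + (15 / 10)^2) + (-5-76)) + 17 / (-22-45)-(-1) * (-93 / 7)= 1655965 / 1876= 882.71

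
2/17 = 0.12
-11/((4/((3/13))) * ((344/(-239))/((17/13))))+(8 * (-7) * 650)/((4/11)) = -23277520321/232544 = -100099.42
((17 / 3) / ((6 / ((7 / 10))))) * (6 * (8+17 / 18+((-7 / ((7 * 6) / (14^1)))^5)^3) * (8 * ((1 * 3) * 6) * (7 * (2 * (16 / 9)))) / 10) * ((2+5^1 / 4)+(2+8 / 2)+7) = -1645118520473904112 / 215233605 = -7643409217.97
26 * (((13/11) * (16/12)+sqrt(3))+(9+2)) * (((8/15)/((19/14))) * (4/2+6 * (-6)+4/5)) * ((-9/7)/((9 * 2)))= 34528 * sqrt(3)/1425+2865824/9405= 346.68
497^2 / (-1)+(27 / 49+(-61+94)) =-246975.45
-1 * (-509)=509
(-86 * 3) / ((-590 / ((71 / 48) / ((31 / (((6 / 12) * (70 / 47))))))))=21371 / 1375408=0.02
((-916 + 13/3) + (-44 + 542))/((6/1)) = -1241/18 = -68.94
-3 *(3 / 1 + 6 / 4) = -27 / 2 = -13.50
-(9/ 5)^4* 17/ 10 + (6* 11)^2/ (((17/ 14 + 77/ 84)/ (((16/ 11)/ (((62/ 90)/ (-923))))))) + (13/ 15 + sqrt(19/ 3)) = -414487838585189/ 104043750 + sqrt(57)/ 3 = -3983781.60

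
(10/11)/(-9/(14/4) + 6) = 35/132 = 0.27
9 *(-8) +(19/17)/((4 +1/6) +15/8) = -177024/2465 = -71.82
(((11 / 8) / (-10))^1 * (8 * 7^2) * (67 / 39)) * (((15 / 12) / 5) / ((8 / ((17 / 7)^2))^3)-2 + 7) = -905672273473 / 1917726720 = -472.26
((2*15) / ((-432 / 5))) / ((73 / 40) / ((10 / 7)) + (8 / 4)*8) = -1250 / 62199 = -0.02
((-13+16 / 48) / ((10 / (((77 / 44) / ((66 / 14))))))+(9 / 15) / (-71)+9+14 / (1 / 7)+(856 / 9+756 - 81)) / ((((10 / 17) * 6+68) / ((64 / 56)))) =14.01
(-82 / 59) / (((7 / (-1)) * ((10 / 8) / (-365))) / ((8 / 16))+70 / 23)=-275356 / 612479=-0.45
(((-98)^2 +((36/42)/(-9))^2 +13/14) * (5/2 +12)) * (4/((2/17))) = 4176476615/882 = 4735234.26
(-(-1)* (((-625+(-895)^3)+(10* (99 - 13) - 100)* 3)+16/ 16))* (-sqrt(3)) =716915719* sqrt(3) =1241734450.05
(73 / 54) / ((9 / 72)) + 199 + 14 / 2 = 5854 / 27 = 216.81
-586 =-586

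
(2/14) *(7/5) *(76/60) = 19/75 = 0.25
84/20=21/5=4.20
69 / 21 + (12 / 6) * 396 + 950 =12217 / 7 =1745.29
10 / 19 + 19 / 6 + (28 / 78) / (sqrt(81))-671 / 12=-1392055 / 26676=-52.18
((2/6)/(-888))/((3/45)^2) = -0.08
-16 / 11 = -1.45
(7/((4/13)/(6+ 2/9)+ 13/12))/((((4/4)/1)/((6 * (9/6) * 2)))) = 137592/1237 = 111.23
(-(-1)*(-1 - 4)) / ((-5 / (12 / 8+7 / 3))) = 23 / 6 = 3.83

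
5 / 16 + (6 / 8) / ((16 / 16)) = 17 / 16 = 1.06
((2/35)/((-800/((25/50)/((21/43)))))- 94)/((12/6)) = -55272043/1176000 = -47.00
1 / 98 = 0.01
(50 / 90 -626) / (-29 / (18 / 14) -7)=5629 / 266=21.16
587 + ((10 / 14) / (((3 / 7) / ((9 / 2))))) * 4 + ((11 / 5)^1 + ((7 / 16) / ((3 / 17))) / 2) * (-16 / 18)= 331529 / 540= 613.94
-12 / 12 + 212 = 211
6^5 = 7776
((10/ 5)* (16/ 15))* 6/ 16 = 4/ 5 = 0.80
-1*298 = -298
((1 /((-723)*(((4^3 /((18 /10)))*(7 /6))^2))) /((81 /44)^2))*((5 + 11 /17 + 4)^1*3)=-4961 /722710800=-0.00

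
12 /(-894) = -2 /149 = -0.01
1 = 1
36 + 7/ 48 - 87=-50.85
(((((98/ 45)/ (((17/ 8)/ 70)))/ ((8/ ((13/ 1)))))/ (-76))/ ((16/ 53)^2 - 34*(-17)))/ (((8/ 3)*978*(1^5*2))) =-12525331/ 24622415954496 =-0.00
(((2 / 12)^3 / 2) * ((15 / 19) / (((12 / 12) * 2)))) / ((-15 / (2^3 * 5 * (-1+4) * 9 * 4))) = -5 / 19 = -0.26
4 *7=28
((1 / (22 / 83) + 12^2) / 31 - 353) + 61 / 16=-1879159 / 5456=-344.42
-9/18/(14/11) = -11/28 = -0.39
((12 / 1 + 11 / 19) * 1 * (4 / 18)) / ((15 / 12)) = 2.24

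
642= 642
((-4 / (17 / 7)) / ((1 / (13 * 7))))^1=-2548 / 17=-149.88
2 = 2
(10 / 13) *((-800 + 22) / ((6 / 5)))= -19450 / 39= -498.72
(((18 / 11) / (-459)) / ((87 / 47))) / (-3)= 94 / 146421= 0.00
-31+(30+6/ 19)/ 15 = -28.98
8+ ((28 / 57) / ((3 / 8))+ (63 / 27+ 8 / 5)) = 11323 / 855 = 13.24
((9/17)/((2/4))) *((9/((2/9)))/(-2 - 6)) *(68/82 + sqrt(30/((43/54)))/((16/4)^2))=-729/164 - 6561 *sqrt(215)/46784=-6.50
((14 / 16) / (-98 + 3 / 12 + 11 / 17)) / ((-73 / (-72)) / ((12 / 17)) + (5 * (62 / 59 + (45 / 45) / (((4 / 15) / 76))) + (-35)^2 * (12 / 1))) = -1011024 / 1809946258859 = -0.00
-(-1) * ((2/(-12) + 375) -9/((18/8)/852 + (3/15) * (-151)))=386057449/1029126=375.13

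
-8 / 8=-1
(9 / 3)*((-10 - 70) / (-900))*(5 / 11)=4 / 33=0.12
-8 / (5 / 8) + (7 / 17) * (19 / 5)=-191 / 17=-11.24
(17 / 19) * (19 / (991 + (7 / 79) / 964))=1294652 / 75470603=0.02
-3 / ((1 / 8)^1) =-24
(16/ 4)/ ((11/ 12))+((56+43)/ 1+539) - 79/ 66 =3847/ 6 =641.17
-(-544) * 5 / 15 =544 / 3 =181.33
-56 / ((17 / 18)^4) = -5878656 / 83521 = -70.39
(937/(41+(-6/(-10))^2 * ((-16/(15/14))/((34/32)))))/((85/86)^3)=595984472/22071797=27.00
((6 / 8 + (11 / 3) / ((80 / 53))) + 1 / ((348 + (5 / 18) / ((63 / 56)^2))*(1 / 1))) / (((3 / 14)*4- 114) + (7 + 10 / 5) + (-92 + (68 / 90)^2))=-45800378505 / 2814947566064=-0.02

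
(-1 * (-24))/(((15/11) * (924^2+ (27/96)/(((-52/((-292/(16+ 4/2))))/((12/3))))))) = 18304/887927405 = 0.00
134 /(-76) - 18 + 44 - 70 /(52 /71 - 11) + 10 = 1137289 /27702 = 41.05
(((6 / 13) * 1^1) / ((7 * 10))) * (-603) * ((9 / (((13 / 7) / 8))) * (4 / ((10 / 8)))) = -2083968 / 4225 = -493.25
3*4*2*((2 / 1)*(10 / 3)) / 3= 160 / 3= 53.33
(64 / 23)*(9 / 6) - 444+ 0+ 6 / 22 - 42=-121833 / 253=-481.55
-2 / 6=-1 / 3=-0.33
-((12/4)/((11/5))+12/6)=-37/11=-3.36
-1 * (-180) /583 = 180 /583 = 0.31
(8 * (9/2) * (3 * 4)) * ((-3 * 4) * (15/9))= -8640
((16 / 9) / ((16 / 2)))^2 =4 / 81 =0.05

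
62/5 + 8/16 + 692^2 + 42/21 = 4788789/10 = 478878.90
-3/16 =-0.19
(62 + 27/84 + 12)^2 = 5523.67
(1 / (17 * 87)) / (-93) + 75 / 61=10315964 / 8390367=1.23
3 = 3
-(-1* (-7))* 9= -63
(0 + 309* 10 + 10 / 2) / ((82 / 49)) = 151655 / 82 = 1849.45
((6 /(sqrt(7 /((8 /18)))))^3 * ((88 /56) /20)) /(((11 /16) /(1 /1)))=256 * sqrt(7) /1715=0.39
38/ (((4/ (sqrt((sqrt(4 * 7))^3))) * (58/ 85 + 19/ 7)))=11305 * sqrt(2) * 7^(3/ 4)/ 2021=34.04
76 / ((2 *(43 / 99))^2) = 100.71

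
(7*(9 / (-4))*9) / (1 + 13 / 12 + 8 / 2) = -1701 / 73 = -23.30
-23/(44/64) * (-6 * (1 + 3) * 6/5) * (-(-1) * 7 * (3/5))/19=1112832/5225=212.98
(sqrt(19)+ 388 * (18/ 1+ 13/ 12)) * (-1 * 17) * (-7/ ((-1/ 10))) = -26433470/ 3- 1190 * sqrt(19) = -8816343.76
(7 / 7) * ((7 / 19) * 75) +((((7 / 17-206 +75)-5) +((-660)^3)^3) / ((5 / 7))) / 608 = -565551784328438476799717627 / 10336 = -54716697400197221052604.26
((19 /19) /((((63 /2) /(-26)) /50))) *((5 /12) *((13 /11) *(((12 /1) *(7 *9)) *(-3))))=507000 /11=46090.91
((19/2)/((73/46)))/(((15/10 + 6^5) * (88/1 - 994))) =-437/514388295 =-0.00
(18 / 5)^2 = 324 / 25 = 12.96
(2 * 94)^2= 35344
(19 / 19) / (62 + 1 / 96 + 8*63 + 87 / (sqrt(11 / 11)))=96 / 62689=0.00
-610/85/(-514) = 61/4369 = 0.01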